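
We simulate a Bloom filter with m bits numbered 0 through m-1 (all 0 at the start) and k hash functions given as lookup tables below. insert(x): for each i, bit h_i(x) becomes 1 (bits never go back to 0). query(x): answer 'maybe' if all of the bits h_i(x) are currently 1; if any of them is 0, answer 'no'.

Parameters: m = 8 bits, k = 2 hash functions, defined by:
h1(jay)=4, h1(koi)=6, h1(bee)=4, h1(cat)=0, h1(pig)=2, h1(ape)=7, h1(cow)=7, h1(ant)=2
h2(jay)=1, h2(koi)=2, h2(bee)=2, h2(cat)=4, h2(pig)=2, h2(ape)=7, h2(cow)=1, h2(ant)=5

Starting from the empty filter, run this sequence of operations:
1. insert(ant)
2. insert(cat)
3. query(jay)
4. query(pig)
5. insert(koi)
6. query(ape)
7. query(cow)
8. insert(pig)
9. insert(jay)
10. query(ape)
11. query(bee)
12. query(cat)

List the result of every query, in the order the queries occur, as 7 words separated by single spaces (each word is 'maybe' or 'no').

Start: bits=00000000
Op 1: insert ant -> sets bits 2 5 -> bits=00100100
Op 2: insert cat -> sets bits 0 4 -> bits=10101100
Op 3: query jay -> checks bit1=0, bit4=1 (has a 0) -> no
Op 4: query pig -> checks bit2=1 (all 1) -> maybe
Op 5: insert koi -> sets bits 2 6 -> bits=10101110
Op 6: query ape -> checks bit7=0 (has a 0) -> no
Op 7: query cow -> checks bit1=0, bit7=0 (has a 0) -> no
Op 8: insert pig -> sets bits 2 -> bits=10101110
Op 9: insert jay -> sets bits 1 4 -> bits=11101110
Op 10: query ape -> checks bit7=0 (has a 0) -> no
Op 11: query bee -> checks bit2=1, bit4=1 (all 1) -> maybe
Op 12: query cat -> checks bit0=1, bit4=1 (all 1) -> maybe
Query results in order: no maybe no no no maybe maybe

Answer: no maybe no no no maybe maybe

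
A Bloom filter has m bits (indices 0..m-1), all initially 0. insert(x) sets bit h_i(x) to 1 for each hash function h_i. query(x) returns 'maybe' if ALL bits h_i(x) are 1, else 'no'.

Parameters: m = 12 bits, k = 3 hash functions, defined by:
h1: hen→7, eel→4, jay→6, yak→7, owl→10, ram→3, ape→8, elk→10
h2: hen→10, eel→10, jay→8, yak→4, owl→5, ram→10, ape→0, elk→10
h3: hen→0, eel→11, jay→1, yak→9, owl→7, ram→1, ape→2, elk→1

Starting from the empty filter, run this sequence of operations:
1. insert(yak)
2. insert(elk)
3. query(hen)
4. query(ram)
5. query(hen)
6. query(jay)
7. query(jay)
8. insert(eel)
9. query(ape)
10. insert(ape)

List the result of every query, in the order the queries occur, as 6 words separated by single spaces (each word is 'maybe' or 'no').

Answer: no no no no no no

Derivation:
Start: bits=000000000000
Op 1: insert yak -> sets bits 4 7 9 -> bits=000010010100
Op 2: insert elk -> sets bits 1 10 -> bits=010010010110
Op 3: query hen -> checks bit0=0, bit7=1, bit10=1 (has a 0) -> no
Op 4: query ram -> checks bit1=1, bit3=0, bit10=1 (has a 0) -> no
Op 5: query hen -> checks bit0=0, bit7=1, bit10=1 (has a 0) -> no
Op 6: query jay -> checks bit1=1, bit6=0, bit8=0 (has a 0) -> no
Op 7: query jay -> checks bit1=1, bit6=0, bit8=0 (has a 0) -> no
Op 8: insert eel -> sets bits 4 10 11 -> bits=010010010111
Op 9: query ape -> checks bit0=0, bit2=0, bit8=0 (has a 0) -> no
Op 10: insert ape -> sets bits 0 2 8 -> bits=111010011111
Query results in order: no no no no no no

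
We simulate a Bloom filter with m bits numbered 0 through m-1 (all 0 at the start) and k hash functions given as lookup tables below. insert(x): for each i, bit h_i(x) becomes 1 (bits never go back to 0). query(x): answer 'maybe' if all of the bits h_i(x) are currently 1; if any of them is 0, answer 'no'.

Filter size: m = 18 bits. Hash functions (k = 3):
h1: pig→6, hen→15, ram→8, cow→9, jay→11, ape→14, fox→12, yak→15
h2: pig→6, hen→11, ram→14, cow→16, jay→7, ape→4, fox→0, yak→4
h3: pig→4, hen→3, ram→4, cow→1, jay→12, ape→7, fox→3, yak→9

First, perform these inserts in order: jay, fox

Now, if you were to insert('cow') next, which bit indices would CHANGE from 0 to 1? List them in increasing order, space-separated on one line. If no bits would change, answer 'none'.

Start: bits=000000000000000000
After insert 'jay': sets bits 7 11 12 -> bits=000000010001100000
After insert 'fox': sets bits 0 3 12 -> bits=100100010001100000
insert 'cow' would touch bits 1 9 16; currently bit1=0, bit9=0, bit16=0
Bits that are 0 among those (would change 0->1): 1 9 16

Answer: 1 9 16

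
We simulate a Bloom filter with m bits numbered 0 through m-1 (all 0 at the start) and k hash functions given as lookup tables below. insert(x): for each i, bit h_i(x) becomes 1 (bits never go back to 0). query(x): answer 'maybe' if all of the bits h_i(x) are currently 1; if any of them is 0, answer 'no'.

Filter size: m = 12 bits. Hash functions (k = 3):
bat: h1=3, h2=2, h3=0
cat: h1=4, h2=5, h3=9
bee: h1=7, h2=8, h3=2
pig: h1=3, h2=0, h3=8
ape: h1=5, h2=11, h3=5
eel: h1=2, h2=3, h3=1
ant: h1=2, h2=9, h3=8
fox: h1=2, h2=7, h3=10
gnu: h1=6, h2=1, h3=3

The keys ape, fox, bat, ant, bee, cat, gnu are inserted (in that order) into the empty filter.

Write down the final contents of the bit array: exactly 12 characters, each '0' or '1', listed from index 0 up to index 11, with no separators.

Answer: 111111111111

Derivation:
Start: bits=000000000000
After insert 'ape': sets bits 5 11 -> bits=000001000001
After insert 'fox': sets bits 2 7 10 -> bits=001001010011
After insert 'bat': sets bits 0 2 3 -> bits=101101010011
After insert 'ant': sets bits 2 8 9 -> bits=101101011111
After insert 'bee': sets bits 2 7 8 -> bits=101101011111
After insert 'cat': sets bits 4 5 9 -> bits=101111011111
After insert 'gnu': sets bits 1 3 6 -> bits=111111111111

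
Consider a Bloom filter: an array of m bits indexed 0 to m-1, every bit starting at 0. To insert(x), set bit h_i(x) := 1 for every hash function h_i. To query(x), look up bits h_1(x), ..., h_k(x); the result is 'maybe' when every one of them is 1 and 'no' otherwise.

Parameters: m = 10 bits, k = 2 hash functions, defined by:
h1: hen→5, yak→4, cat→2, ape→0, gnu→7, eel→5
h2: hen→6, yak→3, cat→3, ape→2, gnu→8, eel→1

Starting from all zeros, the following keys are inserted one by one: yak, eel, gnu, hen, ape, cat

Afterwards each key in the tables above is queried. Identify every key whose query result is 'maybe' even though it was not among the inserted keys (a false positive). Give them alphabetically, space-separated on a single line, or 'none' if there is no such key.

Answer: none

Derivation:
Start: bits=0000000000
After insert 'yak': sets bits 3 4 -> bits=0001100000
After insert 'eel': sets bits 1 5 -> bits=0101110000
After insert 'gnu': sets bits 7 8 -> bits=0101110110
After insert 'hen': sets bits 5 6 -> bits=0101111110
After insert 'ape': sets bits 0 2 -> bits=1111111110
After insert 'cat': sets bits 2 3 -> bits=1111111110
Not inserted: (none) — query each against bits=1111111110:
False positives (alphabetical): none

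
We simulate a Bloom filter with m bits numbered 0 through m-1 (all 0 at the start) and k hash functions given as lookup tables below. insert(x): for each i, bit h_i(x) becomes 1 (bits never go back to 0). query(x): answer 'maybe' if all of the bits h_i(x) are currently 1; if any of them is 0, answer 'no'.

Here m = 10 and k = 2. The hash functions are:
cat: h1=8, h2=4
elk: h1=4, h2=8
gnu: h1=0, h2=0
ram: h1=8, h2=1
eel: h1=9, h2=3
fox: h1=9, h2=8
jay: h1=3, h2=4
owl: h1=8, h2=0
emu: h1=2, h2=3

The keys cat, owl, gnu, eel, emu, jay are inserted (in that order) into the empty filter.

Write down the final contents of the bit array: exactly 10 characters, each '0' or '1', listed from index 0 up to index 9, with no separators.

Start: bits=0000000000
After insert 'cat': sets bits 4 8 -> bits=0000100010
After insert 'owl': sets bits 0 8 -> bits=1000100010
After insert 'gnu': sets bits 0 -> bits=1000100010
After insert 'eel': sets bits 3 9 -> bits=1001100011
After insert 'emu': sets bits 2 3 -> bits=1011100011
After insert 'jay': sets bits 3 4 -> bits=1011100011

Answer: 1011100011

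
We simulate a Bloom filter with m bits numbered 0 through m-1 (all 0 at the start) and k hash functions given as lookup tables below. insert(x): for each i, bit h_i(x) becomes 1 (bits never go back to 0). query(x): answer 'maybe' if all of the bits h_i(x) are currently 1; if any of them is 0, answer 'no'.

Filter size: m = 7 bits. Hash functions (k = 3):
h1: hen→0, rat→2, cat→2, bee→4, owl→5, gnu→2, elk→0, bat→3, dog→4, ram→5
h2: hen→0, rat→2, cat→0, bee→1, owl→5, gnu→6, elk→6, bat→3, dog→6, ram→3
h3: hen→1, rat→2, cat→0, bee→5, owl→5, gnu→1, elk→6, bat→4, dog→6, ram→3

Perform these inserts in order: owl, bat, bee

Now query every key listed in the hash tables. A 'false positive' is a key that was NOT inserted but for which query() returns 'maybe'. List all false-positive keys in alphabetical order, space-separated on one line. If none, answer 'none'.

Start: bits=0000000
After insert 'owl': sets bits 5 -> bits=0000010
After insert 'bat': sets bits 3 4 -> bits=0001110
After insert 'bee': sets bits 1 4 5 -> bits=0101110
Not inserted: cat dog elk gnu hen ram rat — query each against bits=0101110:
query cat: checks bit0=0, bit2=0 (has a 0) -> no => not a false positive
query dog: checks bit4=1, bit6=0 (has a 0) -> no => not a false positive
query elk: checks bit0=0, bit6=0 (has a 0) -> no => not a false positive
query gnu: checks bit1=1, bit2=0, bit6=0 (has a 0) -> no => not a false positive
query hen: checks bit0=0, bit1=1 (has a 0) -> no => not a false positive
query ram: checks bit3=1, bit5=1 (all 1) -> maybe => FALSE POSITIVE
query rat: checks bit2=0 (has a 0) -> no => not a false positive
False positives (alphabetical): ram

Answer: ram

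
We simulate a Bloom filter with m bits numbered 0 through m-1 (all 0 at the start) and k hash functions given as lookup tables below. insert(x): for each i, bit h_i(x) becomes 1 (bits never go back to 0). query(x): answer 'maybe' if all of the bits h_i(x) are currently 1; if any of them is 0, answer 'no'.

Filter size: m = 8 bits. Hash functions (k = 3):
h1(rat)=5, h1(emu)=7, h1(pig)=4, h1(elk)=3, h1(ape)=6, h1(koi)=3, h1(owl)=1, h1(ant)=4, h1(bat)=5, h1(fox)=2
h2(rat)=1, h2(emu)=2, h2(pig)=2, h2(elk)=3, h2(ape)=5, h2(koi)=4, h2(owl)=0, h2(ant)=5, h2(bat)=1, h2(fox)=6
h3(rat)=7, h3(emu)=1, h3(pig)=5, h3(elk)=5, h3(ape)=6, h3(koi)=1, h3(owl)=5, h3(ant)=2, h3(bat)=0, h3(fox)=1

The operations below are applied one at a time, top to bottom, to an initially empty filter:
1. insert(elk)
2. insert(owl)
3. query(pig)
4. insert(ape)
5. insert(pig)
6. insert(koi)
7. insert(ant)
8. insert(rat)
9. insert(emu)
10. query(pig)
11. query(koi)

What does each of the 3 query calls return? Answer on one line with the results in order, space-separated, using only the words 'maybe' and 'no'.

Start: bits=00000000
Op 1: insert elk -> sets bits 3 5 -> bits=00010100
Op 2: insert owl -> sets bits 0 1 5 -> bits=11010100
Op 3: query pig -> checks bit2=0, bit4=0, bit5=1 (has a 0) -> no
Op 4: insert ape -> sets bits 5 6 -> bits=11010110
Op 5: insert pig -> sets bits 2 4 5 -> bits=11111110
Op 6: insert koi -> sets bits 1 3 4 -> bits=11111110
Op 7: insert ant -> sets bits 2 4 5 -> bits=11111110
Op 8: insert rat -> sets bits 1 5 7 -> bits=11111111
Op 9: insert emu -> sets bits 1 2 7 -> bits=11111111
Op 10: query pig -> checks bit2=1, bit4=1, bit5=1 (all 1) -> maybe
Op 11: query koi -> checks bit1=1, bit3=1, bit4=1 (all 1) -> maybe
Query results in order: no maybe maybe

Answer: no maybe maybe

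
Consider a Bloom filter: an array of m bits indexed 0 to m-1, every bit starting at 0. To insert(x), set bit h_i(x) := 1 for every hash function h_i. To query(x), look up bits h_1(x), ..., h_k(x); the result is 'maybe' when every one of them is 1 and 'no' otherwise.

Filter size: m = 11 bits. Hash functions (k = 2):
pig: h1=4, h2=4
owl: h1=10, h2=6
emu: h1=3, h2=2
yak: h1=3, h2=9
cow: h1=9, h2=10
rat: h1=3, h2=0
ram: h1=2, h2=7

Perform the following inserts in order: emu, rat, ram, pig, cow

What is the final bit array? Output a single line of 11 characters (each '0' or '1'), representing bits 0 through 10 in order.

Answer: 10111001011

Derivation:
Start: bits=00000000000
After insert 'emu': sets bits 2 3 -> bits=00110000000
After insert 'rat': sets bits 0 3 -> bits=10110000000
After insert 'ram': sets bits 2 7 -> bits=10110001000
After insert 'pig': sets bits 4 -> bits=10111001000
After insert 'cow': sets bits 9 10 -> bits=10111001011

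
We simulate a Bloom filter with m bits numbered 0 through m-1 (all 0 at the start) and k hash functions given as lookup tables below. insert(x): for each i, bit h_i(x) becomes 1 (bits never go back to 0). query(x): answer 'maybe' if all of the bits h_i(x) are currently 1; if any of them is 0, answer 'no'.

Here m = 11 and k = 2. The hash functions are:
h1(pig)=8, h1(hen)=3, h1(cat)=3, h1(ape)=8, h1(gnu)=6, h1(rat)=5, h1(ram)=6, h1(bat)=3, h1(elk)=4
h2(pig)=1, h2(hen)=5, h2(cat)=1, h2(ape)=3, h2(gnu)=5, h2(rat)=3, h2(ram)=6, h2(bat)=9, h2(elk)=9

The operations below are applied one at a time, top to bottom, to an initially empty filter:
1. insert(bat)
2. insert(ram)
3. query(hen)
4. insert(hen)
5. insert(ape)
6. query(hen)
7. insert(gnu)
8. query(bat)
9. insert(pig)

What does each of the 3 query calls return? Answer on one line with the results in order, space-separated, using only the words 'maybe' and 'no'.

Start: bits=00000000000
Op 1: insert bat -> sets bits 3 9 -> bits=00010000010
Op 2: insert ram -> sets bits 6 -> bits=00010010010
Op 3: query hen -> checks bit3=1, bit5=0 (has a 0) -> no
Op 4: insert hen -> sets bits 3 5 -> bits=00010110010
Op 5: insert ape -> sets bits 3 8 -> bits=00010110110
Op 6: query hen -> checks bit3=1, bit5=1 (all 1) -> maybe
Op 7: insert gnu -> sets bits 5 6 -> bits=00010110110
Op 8: query bat -> checks bit3=1, bit9=1 (all 1) -> maybe
Op 9: insert pig -> sets bits 1 8 -> bits=01010110110
Query results in order: no maybe maybe

Answer: no maybe maybe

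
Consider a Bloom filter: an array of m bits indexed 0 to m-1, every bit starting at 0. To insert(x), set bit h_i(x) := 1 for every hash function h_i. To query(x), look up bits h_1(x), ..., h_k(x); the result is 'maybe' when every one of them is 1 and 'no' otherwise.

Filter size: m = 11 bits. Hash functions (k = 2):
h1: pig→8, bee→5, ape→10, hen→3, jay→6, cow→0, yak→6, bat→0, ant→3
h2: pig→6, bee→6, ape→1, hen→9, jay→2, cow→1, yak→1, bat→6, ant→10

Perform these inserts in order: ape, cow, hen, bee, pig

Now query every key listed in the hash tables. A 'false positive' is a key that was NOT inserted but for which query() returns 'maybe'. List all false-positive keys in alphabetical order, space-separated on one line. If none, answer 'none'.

Start: bits=00000000000
After insert 'ape': sets bits 1 10 -> bits=01000000001
After insert 'cow': sets bits 0 1 -> bits=11000000001
After insert 'hen': sets bits 3 9 -> bits=11010000011
After insert 'bee': sets bits 5 6 -> bits=11010110011
After insert 'pig': sets bits 6 8 -> bits=11010110111
Not inserted: ant bat jay yak — query each against bits=11010110111:
query ant: checks bit3=1, bit10=1 (all 1) -> maybe => FALSE POSITIVE
query bat: checks bit0=1, bit6=1 (all 1) -> maybe => FALSE POSITIVE
query jay: checks bit2=0, bit6=1 (has a 0) -> no => not a false positive
query yak: checks bit1=1, bit6=1 (all 1) -> maybe => FALSE POSITIVE
False positives (alphabetical): ant bat yak

Answer: ant bat yak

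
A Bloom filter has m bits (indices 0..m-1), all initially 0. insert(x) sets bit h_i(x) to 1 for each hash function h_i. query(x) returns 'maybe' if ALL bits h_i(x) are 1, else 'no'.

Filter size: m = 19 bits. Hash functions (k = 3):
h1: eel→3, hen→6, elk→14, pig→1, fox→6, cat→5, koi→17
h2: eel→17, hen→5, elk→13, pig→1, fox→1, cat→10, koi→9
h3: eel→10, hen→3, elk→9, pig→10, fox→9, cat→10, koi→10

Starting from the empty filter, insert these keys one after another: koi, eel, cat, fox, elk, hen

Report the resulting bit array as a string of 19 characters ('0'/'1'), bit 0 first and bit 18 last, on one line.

Start: bits=0000000000000000000
After insert 'koi': sets bits 9 10 17 -> bits=0000000001100000010
After insert 'eel': sets bits 3 10 17 -> bits=0001000001100000010
After insert 'cat': sets bits 5 10 -> bits=0001010001100000010
After insert 'fox': sets bits 1 6 9 -> bits=0101011001100000010
After insert 'elk': sets bits 9 13 14 -> bits=0101011001100110010
After insert 'hen': sets bits 3 5 6 -> bits=0101011001100110010

Answer: 0101011001100110010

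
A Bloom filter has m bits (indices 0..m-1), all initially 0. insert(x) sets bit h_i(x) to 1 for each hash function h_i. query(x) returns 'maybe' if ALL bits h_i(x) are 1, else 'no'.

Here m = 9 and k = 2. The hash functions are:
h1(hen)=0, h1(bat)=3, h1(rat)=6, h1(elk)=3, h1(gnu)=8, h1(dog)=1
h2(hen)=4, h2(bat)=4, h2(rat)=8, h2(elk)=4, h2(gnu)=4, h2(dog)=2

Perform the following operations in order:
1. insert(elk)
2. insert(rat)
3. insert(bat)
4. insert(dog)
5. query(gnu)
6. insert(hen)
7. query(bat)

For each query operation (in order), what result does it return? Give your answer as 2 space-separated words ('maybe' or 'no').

Answer: maybe maybe

Derivation:
Start: bits=000000000
Op 1: insert elk -> sets bits 3 4 -> bits=000110000
Op 2: insert rat -> sets bits 6 8 -> bits=000110101
Op 3: insert bat -> sets bits 3 4 -> bits=000110101
Op 4: insert dog -> sets bits 1 2 -> bits=011110101
Op 5: query gnu -> checks bit4=1, bit8=1 (all 1) -> maybe
Op 6: insert hen -> sets bits 0 4 -> bits=111110101
Op 7: query bat -> checks bit3=1, bit4=1 (all 1) -> maybe
Query results in order: maybe maybe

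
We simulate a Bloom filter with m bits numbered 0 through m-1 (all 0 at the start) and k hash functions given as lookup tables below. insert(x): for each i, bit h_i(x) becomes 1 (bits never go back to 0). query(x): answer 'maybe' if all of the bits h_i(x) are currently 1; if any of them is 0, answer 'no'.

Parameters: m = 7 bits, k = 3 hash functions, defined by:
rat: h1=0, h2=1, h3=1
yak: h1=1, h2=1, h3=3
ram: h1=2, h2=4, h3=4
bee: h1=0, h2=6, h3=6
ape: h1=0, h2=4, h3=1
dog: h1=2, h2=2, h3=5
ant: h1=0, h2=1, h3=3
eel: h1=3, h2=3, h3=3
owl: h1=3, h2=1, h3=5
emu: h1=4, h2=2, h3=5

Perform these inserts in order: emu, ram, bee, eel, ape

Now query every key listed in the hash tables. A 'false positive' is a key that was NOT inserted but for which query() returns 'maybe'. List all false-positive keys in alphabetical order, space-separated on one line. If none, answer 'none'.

Answer: ant dog owl rat yak

Derivation:
Start: bits=0000000
After insert 'emu': sets bits 2 4 5 -> bits=0010110
After insert 'ram': sets bits 2 4 -> bits=0010110
After insert 'bee': sets bits 0 6 -> bits=1010111
After insert 'eel': sets bits 3 -> bits=1011111
After insert 'ape': sets bits 0 1 4 -> bits=1111111
Not inserted: ant dog owl rat yak — query each against bits=1111111:
query ant: checks bit0=1, bit1=1, bit3=1 (all 1) -> maybe => FALSE POSITIVE
query dog: checks bit2=1, bit5=1 (all 1) -> maybe => FALSE POSITIVE
query owl: checks bit1=1, bit3=1, bit5=1 (all 1) -> maybe => FALSE POSITIVE
query rat: checks bit0=1, bit1=1 (all 1) -> maybe => FALSE POSITIVE
query yak: checks bit1=1, bit3=1 (all 1) -> maybe => FALSE POSITIVE
False positives (alphabetical): ant dog owl rat yak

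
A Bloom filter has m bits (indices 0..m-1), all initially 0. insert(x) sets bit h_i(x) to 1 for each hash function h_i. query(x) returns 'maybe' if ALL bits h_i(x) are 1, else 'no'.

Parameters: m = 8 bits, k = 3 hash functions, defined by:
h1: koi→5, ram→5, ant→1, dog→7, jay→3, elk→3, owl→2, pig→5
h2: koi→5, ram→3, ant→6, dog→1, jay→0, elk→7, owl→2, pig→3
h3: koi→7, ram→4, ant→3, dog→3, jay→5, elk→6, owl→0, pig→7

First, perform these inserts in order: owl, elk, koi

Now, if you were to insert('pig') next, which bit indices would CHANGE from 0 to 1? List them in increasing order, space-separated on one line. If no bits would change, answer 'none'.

Answer: none

Derivation:
Start: bits=00000000
After insert 'owl': sets bits 0 2 -> bits=10100000
After insert 'elk': sets bits 3 6 7 -> bits=10110011
After insert 'koi': sets bits 5 7 -> bits=10110111
insert 'pig' would touch bits 3 5 7; currently bit3=1, bit5=1, bit7=1
Bits that are 0 among those (would change 0->1): none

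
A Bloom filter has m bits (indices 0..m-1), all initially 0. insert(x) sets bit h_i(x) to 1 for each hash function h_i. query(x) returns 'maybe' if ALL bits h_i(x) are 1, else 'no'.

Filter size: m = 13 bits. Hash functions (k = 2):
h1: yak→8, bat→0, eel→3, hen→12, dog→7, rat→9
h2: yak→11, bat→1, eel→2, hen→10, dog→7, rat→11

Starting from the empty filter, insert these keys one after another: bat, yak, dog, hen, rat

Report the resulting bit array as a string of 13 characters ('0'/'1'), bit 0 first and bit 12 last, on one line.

Start: bits=0000000000000
After insert 'bat': sets bits 0 1 -> bits=1100000000000
After insert 'yak': sets bits 8 11 -> bits=1100000010010
After insert 'dog': sets bits 7 -> bits=1100000110010
After insert 'hen': sets bits 10 12 -> bits=1100000110111
After insert 'rat': sets bits 9 11 -> bits=1100000111111

Answer: 1100000111111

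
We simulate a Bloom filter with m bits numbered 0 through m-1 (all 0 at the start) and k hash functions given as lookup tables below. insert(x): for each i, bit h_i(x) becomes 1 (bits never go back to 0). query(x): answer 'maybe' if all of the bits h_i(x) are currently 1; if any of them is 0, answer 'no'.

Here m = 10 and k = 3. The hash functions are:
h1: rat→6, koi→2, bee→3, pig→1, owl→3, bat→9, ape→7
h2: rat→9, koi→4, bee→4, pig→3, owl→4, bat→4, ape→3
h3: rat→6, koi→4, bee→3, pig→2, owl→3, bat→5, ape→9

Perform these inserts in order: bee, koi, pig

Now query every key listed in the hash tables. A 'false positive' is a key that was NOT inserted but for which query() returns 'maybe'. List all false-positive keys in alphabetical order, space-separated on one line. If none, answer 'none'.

Start: bits=0000000000
After insert 'bee': sets bits 3 4 -> bits=0001100000
After insert 'koi': sets bits 2 4 -> bits=0011100000
After insert 'pig': sets bits 1 2 3 -> bits=0111100000
Not inserted: ape bat owl rat — query each against bits=0111100000:
query ape: checks bit3=1, bit7=0, bit9=0 (has a 0) -> no => not a false positive
query bat: checks bit4=1, bit5=0, bit9=0 (has a 0) -> no => not a false positive
query owl: checks bit3=1, bit4=1 (all 1) -> maybe => FALSE POSITIVE
query rat: checks bit6=0, bit9=0 (has a 0) -> no => not a false positive
False positives (alphabetical): owl

Answer: owl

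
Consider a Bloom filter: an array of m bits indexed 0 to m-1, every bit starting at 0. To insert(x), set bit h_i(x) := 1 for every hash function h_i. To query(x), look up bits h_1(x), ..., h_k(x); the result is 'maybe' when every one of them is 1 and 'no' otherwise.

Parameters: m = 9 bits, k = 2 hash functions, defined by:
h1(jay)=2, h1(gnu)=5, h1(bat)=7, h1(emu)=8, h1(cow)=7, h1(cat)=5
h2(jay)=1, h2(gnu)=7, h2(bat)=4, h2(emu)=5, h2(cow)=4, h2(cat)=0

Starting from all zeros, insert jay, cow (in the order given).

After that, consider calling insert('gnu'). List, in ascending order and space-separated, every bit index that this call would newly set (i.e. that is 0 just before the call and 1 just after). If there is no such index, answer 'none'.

Answer: 5

Derivation:
Start: bits=000000000
After insert 'jay': sets bits 1 2 -> bits=011000000
After insert 'cow': sets bits 4 7 -> bits=011010010
insert 'gnu' would touch bits 5 7; currently bit5=0, bit7=1
Bits that are 0 among those (would change 0->1): 5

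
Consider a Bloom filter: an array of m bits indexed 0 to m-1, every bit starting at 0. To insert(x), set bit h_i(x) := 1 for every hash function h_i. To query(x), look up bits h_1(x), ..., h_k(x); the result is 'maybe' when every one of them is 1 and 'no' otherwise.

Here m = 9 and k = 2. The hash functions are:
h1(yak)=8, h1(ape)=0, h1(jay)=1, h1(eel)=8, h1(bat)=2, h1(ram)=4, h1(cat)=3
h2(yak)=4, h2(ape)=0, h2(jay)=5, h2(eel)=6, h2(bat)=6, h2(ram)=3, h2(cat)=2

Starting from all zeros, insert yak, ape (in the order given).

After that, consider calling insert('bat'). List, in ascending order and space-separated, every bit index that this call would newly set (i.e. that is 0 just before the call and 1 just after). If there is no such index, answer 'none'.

Answer: 2 6

Derivation:
Start: bits=000000000
After insert 'yak': sets bits 4 8 -> bits=000010001
After insert 'ape': sets bits 0 -> bits=100010001
insert 'bat' would touch bits 2 6; currently bit2=0, bit6=0
Bits that are 0 among those (would change 0->1): 2 6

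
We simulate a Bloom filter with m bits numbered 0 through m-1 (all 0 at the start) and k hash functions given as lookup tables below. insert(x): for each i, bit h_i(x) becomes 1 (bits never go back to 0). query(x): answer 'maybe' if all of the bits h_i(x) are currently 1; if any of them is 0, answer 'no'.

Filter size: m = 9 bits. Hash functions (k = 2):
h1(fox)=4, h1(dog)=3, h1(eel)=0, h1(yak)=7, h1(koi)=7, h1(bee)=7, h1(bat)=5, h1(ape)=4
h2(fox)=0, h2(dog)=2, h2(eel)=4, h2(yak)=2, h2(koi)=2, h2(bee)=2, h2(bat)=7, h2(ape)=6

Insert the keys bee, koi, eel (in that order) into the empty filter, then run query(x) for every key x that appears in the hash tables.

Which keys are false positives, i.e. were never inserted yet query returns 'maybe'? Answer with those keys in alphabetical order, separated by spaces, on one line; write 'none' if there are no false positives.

Start: bits=000000000
After insert 'bee': sets bits 2 7 -> bits=001000010
After insert 'koi': sets bits 2 7 -> bits=001000010
After insert 'eel': sets bits 0 4 -> bits=101010010
Not inserted: ape bat dog fox yak — query each against bits=101010010:
query ape: checks bit4=1, bit6=0 (has a 0) -> no => not a false positive
query bat: checks bit5=0, bit7=1 (has a 0) -> no => not a false positive
query dog: checks bit2=1, bit3=0 (has a 0) -> no => not a false positive
query fox: checks bit0=1, bit4=1 (all 1) -> maybe => FALSE POSITIVE
query yak: checks bit2=1, bit7=1 (all 1) -> maybe => FALSE POSITIVE
False positives (alphabetical): fox yak

Answer: fox yak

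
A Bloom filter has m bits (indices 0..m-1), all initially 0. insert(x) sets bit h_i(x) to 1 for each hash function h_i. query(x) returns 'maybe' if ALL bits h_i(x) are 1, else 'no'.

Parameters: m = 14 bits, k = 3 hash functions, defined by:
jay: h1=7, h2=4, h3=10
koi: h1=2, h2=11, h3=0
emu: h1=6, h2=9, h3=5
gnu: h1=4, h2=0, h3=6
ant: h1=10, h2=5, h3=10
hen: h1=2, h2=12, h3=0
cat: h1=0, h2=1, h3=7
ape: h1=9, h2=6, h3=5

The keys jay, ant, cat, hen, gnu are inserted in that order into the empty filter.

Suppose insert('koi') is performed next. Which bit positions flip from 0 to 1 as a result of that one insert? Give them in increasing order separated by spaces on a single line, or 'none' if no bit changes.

Answer: 11

Derivation:
Start: bits=00000000000000
After insert 'jay': sets bits 4 7 10 -> bits=00001001001000
After insert 'ant': sets bits 5 10 -> bits=00001101001000
After insert 'cat': sets bits 0 1 7 -> bits=11001101001000
After insert 'hen': sets bits 0 2 12 -> bits=11101101001010
After insert 'gnu': sets bits 0 4 6 -> bits=11101111001010
insert 'koi' would touch bits 0 2 11; currently bit0=1, bit2=1, bit11=0
Bits that are 0 among those (would change 0->1): 11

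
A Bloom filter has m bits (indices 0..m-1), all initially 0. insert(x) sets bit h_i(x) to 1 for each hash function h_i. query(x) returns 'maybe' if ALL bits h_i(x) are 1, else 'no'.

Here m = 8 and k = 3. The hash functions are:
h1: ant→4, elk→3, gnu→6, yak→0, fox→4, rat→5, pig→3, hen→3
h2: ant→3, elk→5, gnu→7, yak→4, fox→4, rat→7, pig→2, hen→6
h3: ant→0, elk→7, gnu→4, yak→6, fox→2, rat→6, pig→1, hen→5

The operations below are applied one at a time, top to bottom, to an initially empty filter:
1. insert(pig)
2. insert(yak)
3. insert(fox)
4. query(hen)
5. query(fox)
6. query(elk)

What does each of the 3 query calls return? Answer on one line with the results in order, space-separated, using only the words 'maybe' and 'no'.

Answer: no maybe no

Derivation:
Start: bits=00000000
Op 1: insert pig -> sets bits 1 2 3 -> bits=01110000
Op 2: insert yak -> sets bits 0 4 6 -> bits=11111010
Op 3: insert fox -> sets bits 2 4 -> bits=11111010
Op 4: query hen -> checks bit3=1, bit5=0, bit6=1 (has a 0) -> no
Op 5: query fox -> checks bit2=1, bit4=1 (all 1) -> maybe
Op 6: query elk -> checks bit3=1, bit5=0, bit7=0 (has a 0) -> no
Query results in order: no maybe no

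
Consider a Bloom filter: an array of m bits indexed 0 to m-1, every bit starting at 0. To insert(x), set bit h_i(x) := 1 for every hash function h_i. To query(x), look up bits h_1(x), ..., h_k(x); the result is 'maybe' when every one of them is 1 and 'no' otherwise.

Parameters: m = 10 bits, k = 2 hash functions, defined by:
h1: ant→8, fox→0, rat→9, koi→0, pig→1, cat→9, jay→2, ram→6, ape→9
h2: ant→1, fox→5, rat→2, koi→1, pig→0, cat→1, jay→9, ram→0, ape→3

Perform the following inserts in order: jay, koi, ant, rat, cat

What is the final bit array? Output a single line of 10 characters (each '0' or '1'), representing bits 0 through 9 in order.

Answer: 1110000011

Derivation:
Start: bits=0000000000
After insert 'jay': sets bits 2 9 -> bits=0010000001
After insert 'koi': sets bits 0 1 -> bits=1110000001
After insert 'ant': sets bits 1 8 -> bits=1110000011
After insert 'rat': sets bits 2 9 -> bits=1110000011
After insert 'cat': sets bits 1 9 -> bits=1110000011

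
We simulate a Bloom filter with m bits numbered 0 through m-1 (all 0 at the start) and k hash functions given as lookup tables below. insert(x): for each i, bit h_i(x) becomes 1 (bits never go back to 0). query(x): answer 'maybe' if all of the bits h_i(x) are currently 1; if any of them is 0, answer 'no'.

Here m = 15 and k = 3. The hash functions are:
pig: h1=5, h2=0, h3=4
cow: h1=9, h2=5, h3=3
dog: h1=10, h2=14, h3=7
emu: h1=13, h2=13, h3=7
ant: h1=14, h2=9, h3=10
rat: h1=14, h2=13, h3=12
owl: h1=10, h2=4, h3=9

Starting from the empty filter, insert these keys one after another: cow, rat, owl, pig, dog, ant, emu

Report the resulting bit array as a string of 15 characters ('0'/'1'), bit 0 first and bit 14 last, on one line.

Start: bits=000000000000000
After insert 'cow': sets bits 3 5 9 -> bits=000101000100000
After insert 'rat': sets bits 12 13 14 -> bits=000101000100111
After insert 'owl': sets bits 4 9 10 -> bits=000111000110111
After insert 'pig': sets bits 0 4 5 -> bits=100111000110111
After insert 'dog': sets bits 7 10 14 -> bits=100111010110111
After insert 'ant': sets bits 9 10 14 -> bits=100111010110111
After insert 'emu': sets bits 7 13 -> bits=100111010110111

Answer: 100111010110111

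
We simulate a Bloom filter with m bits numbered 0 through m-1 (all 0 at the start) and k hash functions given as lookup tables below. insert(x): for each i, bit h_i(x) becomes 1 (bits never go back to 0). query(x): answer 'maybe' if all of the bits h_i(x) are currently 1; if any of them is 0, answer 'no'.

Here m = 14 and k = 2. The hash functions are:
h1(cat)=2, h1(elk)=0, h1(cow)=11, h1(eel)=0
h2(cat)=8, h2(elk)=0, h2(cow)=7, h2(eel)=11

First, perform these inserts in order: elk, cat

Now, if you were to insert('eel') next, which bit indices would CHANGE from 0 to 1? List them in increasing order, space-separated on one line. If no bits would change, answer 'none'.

Answer: 11

Derivation:
Start: bits=00000000000000
After insert 'elk': sets bits 0 -> bits=10000000000000
After insert 'cat': sets bits 2 8 -> bits=10100000100000
insert 'eel' would touch bits 0 11; currently bit0=1, bit11=0
Bits that are 0 among those (would change 0->1): 11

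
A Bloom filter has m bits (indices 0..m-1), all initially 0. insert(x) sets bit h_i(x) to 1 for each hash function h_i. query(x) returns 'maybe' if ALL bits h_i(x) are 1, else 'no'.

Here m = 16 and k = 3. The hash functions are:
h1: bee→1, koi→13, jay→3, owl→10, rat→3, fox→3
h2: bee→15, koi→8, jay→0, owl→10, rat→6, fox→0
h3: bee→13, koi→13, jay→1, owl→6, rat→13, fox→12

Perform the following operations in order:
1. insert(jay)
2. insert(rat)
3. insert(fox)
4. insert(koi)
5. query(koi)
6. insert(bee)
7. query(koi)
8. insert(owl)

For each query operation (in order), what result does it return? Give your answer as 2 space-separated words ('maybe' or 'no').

Answer: maybe maybe

Derivation:
Start: bits=0000000000000000
Op 1: insert jay -> sets bits 0 1 3 -> bits=1101000000000000
Op 2: insert rat -> sets bits 3 6 13 -> bits=1101001000000100
Op 3: insert fox -> sets bits 0 3 12 -> bits=1101001000001100
Op 4: insert koi -> sets bits 8 13 -> bits=1101001010001100
Op 5: query koi -> checks bit8=1, bit13=1 (all 1) -> maybe
Op 6: insert bee -> sets bits 1 13 15 -> bits=1101001010001101
Op 7: query koi -> checks bit8=1, bit13=1 (all 1) -> maybe
Op 8: insert owl -> sets bits 6 10 -> bits=1101001010101101
Query results in order: maybe maybe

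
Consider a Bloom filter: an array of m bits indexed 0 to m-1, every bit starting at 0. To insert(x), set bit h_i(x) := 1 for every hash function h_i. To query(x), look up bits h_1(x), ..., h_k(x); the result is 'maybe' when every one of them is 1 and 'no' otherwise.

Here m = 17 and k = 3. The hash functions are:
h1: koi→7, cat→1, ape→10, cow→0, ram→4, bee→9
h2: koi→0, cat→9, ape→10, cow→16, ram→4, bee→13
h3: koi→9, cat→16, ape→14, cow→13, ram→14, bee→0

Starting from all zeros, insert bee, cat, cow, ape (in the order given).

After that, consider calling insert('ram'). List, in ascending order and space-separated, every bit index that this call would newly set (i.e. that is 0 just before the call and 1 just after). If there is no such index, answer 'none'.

Start: bits=00000000000000000
After insert 'bee': sets bits 0 9 13 -> bits=10000000010001000
After insert 'cat': sets bits 1 9 16 -> bits=11000000010001001
After insert 'cow': sets bits 0 13 16 -> bits=11000000010001001
After insert 'ape': sets bits 10 14 -> bits=11000000011001101
insert 'ram' would touch bits 4 14; currently bit4=0, bit14=1
Bits that are 0 among those (would change 0->1): 4

Answer: 4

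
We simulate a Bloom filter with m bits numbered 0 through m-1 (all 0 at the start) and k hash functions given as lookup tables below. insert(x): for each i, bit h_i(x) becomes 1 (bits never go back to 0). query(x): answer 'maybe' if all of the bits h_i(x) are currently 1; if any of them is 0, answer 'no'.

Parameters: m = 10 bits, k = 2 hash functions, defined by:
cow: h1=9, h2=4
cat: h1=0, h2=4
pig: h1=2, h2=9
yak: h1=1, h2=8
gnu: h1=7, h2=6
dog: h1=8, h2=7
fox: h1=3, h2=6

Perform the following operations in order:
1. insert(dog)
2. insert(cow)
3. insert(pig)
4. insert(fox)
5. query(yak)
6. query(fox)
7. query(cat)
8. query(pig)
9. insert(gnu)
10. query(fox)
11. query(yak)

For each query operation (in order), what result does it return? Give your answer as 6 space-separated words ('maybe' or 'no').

Answer: no maybe no maybe maybe no

Derivation:
Start: bits=0000000000
Op 1: insert dog -> sets bits 7 8 -> bits=0000000110
Op 2: insert cow -> sets bits 4 9 -> bits=0000100111
Op 3: insert pig -> sets bits 2 9 -> bits=0010100111
Op 4: insert fox -> sets bits 3 6 -> bits=0011101111
Op 5: query yak -> checks bit1=0, bit8=1 (has a 0) -> no
Op 6: query fox -> checks bit3=1, bit6=1 (all 1) -> maybe
Op 7: query cat -> checks bit0=0, bit4=1 (has a 0) -> no
Op 8: query pig -> checks bit2=1, bit9=1 (all 1) -> maybe
Op 9: insert gnu -> sets bits 6 7 -> bits=0011101111
Op 10: query fox -> checks bit3=1, bit6=1 (all 1) -> maybe
Op 11: query yak -> checks bit1=0, bit8=1 (has a 0) -> no
Query results in order: no maybe no maybe maybe no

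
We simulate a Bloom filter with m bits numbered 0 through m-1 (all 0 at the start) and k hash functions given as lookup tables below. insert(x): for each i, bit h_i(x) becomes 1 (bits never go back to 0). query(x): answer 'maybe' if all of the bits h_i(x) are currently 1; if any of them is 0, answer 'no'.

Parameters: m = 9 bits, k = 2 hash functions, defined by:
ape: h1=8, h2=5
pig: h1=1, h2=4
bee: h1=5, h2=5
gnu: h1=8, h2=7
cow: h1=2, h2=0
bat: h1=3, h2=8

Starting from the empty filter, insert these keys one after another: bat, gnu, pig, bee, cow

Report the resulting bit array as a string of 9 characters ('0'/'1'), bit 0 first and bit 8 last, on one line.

Answer: 111111011

Derivation:
Start: bits=000000000
After insert 'bat': sets bits 3 8 -> bits=000100001
After insert 'gnu': sets bits 7 8 -> bits=000100011
After insert 'pig': sets bits 1 4 -> bits=010110011
After insert 'bee': sets bits 5 -> bits=010111011
After insert 'cow': sets bits 0 2 -> bits=111111011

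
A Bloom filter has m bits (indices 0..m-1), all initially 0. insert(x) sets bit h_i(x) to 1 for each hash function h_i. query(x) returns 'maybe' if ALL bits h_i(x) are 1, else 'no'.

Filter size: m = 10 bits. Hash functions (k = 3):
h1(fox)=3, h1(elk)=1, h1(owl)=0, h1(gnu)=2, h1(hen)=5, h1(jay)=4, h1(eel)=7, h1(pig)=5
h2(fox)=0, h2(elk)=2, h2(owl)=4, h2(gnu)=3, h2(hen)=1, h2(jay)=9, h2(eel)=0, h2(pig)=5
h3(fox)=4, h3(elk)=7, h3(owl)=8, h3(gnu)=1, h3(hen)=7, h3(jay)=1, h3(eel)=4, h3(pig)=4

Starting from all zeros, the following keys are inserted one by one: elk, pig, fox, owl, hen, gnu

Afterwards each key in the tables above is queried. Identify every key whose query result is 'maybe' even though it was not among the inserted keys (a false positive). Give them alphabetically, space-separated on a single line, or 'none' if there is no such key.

Answer: eel

Derivation:
Start: bits=0000000000
After insert 'elk': sets bits 1 2 7 -> bits=0110000100
After insert 'pig': sets bits 4 5 -> bits=0110110100
After insert 'fox': sets bits 0 3 4 -> bits=1111110100
After insert 'owl': sets bits 0 4 8 -> bits=1111110110
After insert 'hen': sets bits 1 5 7 -> bits=1111110110
After insert 'gnu': sets bits 1 2 3 -> bits=1111110110
Not inserted: eel jay — query each against bits=1111110110:
query eel: checks bit0=1, bit4=1, bit7=1 (all 1) -> maybe => FALSE POSITIVE
query jay: checks bit1=1, bit4=1, bit9=0 (has a 0) -> no => not a false positive
False positives (alphabetical): eel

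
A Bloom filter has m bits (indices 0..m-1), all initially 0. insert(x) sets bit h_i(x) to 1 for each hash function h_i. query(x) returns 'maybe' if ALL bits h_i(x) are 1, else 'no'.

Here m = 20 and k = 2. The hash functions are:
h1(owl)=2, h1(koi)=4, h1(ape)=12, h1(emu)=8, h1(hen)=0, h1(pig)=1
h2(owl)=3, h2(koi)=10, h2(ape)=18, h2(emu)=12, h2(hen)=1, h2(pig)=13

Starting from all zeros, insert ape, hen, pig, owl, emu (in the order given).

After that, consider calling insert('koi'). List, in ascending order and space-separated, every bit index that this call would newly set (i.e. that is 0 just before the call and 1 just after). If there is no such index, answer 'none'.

Start: bits=00000000000000000000
After insert 'ape': sets bits 12 18 -> bits=00000000000010000010
After insert 'hen': sets bits 0 1 -> bits=11000000000010000010
After insert 'pig': sets bits 1 13 -> bits=11000000000011000010
After insert 'owl': sets bits 2 3 -> bits=11110000000011000010
After insert 'emu': sets bits 8 12 -> bits=11110000100011000010
insert 'koi' would touch bits 4 10; currently bit4=0, bit10=0
Bits that are 0 among those (would change 0->1): 4 10

Answer: 4 10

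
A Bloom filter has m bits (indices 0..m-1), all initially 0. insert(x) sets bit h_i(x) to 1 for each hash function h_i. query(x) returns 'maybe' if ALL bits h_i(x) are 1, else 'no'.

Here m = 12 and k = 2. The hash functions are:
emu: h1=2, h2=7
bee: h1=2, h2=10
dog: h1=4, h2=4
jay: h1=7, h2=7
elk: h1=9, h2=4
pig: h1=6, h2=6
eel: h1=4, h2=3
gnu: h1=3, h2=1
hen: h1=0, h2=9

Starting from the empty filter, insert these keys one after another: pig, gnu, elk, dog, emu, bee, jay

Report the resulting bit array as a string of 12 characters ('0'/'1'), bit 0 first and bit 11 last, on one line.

Start: bits=000000000000
After insert 'pig': sets bits 6 -> bits=000000100000
After insert 'gnu': sets bits 1 3 -> bits=010100100000
After insert 'elk': sets bits 4 9 -> bits=010110100100
After insert 'dog': sets bits 4 -> bits=010110100100
After insert 'emu': sets bits 2 7 -> bits=011110110100
After insert 'bee': sets bits 2 10 -> bits=011110110110
After insert 'jay': sets bits 7 -> bits=011110110110

Answer: 011110110110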